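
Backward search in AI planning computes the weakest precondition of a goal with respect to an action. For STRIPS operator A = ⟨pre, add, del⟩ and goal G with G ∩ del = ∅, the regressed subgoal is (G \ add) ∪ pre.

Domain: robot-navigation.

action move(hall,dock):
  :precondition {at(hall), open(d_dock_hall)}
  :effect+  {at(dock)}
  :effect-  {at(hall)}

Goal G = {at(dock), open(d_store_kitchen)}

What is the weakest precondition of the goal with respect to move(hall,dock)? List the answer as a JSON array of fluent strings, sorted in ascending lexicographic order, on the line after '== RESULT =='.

Regress:
  G ∩ del = {}  (empty — regression defined)
  G \ add = {at(dock), open(d_store_kitchen)} \ {at(dock)} = {open(d_store_kitchen)}
  ∪ pre   = {open(d_store_kitchen)} ∪ {at(hall), open(d_dock_hall)}
          = {at(hall), open(d_dock_hall), open(d_store_kitchen)}

== RESULT ==
["at(hall)", "open(d_dock_hall)", "open(d_store_kitchen)"]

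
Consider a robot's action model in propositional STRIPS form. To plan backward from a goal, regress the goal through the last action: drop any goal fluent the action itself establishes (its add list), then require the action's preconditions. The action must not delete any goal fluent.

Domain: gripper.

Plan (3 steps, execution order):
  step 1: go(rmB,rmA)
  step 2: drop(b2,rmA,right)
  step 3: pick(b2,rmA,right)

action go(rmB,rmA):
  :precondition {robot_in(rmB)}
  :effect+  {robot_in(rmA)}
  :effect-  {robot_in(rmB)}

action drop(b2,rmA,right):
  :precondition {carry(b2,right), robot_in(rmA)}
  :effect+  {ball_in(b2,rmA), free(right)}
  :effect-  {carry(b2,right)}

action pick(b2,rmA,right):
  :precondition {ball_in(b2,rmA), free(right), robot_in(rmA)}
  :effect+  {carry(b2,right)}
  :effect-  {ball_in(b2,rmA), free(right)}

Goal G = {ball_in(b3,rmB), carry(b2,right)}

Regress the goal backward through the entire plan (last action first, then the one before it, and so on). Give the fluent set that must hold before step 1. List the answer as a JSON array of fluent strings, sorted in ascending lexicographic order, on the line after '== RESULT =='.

Work backward from the goal:
  through step 3 (pick(b2,rmA,right)): drop {carry(b2,right)}, keep {ball_in(b3,rmB)}, require {ball_in(b2,rmA), free(right), robot_in(rmA)}
    → {ball_in(b2,rmA), ball_in(b3,rmB), free(right), robot_in(rmA)}
  through step 2 (drop(b2,rmA,right)): drop {ball_in(b2,rmA), free(right)}, keep {ball_in(b3,rmB), robot_in(rmA)}, require {carry(b2,right), robot_in(rmA)}
    → {ball_in(b3,rmB), carry(b2,right), robot_in(rmA)}
  through step 1 (go(rmB,rmA)): drop {robot_in(rmA)}, keep {ball_in(b3,rmB), carry(b2,right)}, require {robot_in(rmB)}
    → {ball_in(b3,rmB), carry(b2,right), robot_in(rmB)}

== RESULT ==
["ball_in(b3,rmB)", "carry(b2,right)", "robot_in(rmB)"]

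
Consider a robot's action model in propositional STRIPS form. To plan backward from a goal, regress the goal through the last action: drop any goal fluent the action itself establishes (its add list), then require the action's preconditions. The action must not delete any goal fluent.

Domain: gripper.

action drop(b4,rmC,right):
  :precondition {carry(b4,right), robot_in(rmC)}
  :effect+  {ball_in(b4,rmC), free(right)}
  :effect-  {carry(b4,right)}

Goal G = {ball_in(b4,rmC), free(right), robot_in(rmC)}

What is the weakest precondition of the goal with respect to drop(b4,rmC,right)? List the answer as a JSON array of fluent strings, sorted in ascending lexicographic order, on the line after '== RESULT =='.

Compute (G \ add) ∪ pre:
  G ∩ del = {}  (empty — regression defined)
  G \ add = {ball_in(b4,rmC), free(right), robot_in(rmC)} \ {ball_in(b4,rmC), free(right)} = {robot_in(rmC)}
  ∪ pre   = {robot_in(rmC)} ∪ {carry(b4,right), robot_in(rmC)}
          = {carry(b4,right), robot_in(rmC)}

== RESULT ==
["carry(b4,right)", "robot_in(rmC)"]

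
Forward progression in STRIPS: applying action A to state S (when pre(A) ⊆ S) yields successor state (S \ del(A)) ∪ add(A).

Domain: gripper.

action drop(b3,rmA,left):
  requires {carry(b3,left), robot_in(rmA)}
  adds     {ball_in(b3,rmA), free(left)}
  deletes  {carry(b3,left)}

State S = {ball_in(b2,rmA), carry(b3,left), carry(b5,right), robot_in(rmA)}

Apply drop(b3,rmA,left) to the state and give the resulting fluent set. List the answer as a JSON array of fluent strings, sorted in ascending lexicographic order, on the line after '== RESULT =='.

Compute (S \ del) ∪ add:
  pre ⊆ S: {carry(b3,left), robot_in(rmA)} ⊆ S  — applicable
  S \ del = {ball_in(b2,rmA), carry(b5,right), robot_in(rmA)}
  ∪ add   = {ball_in(b2,rmA), ball_in(b3,rmA), carry(b5,right), free(left), robot_in(rmA)}

== RESULT ==
["ball_in(b2,rmA)", "ball_in(b3,rmA)", "carry(b5,right)", "free(left)", "robot_in(rmA)"]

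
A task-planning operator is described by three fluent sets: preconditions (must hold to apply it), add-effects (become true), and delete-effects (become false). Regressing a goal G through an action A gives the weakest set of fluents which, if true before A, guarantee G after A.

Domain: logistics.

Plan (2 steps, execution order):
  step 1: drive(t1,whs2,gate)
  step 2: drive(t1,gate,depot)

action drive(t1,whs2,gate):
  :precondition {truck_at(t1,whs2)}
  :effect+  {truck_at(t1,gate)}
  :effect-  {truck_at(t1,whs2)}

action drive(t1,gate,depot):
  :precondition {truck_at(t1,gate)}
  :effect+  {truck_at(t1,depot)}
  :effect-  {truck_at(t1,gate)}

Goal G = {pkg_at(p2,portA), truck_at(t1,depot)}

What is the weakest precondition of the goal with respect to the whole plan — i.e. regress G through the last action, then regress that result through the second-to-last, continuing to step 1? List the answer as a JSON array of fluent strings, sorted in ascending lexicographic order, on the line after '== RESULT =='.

Regress step by step:
  through step 2 (drive(t1,gate,depot)): drop {truck_at(t1,depot)}, keep {pkg_at(p2,portA)}, require {truck_at(t1,gate)}
    → {pkg_at(p2,portA), truck_at(t1,gate)}
  through step 1 (drive(t1,whs2,gate)): drop {truck_at(t1,gate)}, keep {pkg_at(p2,portA)}, require {truck_at(t1,whs2)}
    → {pkg_at(p2,portA), truck_at(t1,whs2)}

== RESULT ==
["pkg_at(p2,portA)", "truck_at(t1,whs2)"]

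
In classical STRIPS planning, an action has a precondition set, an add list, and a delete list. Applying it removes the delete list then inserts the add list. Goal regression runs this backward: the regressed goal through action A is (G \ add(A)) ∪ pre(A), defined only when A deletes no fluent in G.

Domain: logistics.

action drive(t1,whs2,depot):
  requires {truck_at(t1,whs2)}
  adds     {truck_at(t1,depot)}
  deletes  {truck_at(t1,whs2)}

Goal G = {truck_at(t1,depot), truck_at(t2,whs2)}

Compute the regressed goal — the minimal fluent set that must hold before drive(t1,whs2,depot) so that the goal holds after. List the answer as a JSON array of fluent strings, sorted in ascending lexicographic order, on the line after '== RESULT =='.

Regress:
  G ∩ del = {}  (empty — regression defined)
  G \ add = {truck_at(t1,depot), truck_at(t2,whs2)} \ {truck_at(t1,depot)} = {truck_at(t2,whs2)}
  ∪ pre   = {truck_at(t2,whs2)} ∪ {truck_at(t1,whs2)}
          = {truck_at(t1,whs2), truck_at(t2,whs2)}

== RESULT ==
["truck_at(t1,whs2)", "truck_at(t2,whs2)"]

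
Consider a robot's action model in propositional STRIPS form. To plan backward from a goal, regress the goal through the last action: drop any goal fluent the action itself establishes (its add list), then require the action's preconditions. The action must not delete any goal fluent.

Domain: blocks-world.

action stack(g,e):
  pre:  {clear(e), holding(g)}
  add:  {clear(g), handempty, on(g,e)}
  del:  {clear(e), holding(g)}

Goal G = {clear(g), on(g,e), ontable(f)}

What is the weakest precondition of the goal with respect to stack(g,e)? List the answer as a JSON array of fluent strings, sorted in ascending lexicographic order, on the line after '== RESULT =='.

Compute (G \ add) ∪ pre:
  G ∩ del = {}  (empty — regression defined)
  G \ add = {clear(g), on(g,e), ontable(f)} \ {clear(g), handempty, on(g,e)} = {ontable(f)}
  ∪ pre   = {ontable(f)} ∪ {clear(e), holding(g)}
          = {clear(e), holding(g), ontable(f)}

== RESULT ==
["clear(e)", "holding(g)", "ontable(f)"]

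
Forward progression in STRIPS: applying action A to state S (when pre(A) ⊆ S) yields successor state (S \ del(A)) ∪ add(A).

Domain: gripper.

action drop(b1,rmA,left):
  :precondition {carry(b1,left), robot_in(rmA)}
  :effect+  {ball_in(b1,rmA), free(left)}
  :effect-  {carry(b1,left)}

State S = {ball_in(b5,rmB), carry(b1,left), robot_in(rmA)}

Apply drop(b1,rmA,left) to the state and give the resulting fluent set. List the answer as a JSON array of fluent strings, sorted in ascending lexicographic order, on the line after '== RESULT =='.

Compute (S \ del) ∪ add:
  pre ⊆ S: {carry(b1,left), robot_in(rmA)} ⊆ S  — applicable
  S \ del = {ball_in(b5,rmB), robot_in(rmA)}
  ∪ add   = {ball_in(b1,rmA), ball_in(b5,rmB), free(left), robot_in(rmA)}

== RESULT ==
["ball_in(b1,rmA)", "ball_in(b5,rmB)", "free(left)", "robot_in(rmA)"]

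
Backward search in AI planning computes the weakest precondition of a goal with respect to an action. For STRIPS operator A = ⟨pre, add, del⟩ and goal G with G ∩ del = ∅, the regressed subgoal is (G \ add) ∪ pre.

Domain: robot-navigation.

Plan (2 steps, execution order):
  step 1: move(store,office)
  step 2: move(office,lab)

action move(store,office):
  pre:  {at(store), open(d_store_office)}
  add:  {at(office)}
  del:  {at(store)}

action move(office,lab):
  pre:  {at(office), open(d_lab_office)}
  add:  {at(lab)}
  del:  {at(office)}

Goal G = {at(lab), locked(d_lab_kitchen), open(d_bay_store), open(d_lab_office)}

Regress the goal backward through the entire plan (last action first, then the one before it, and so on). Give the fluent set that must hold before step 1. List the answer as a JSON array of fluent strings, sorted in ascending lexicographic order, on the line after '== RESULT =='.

Regress step by step:
  through step 2 (move(office,lab)): drop {at(lab)}, keep {locked(d_lab_kitchen), open(d_bay_store), open(d_lab_office)}, require {at(office), open(d_lab_office)}
    → {at(office), locked(d_lab_kitchen), open(d_bay_store), open(d_lab_office)}
  through step 1 (move(store,office)): drop {at(office)}, keep {locked(d_lab_kitchen), open(d_bay_store), open(d_lab_office)}, require {at(store), open(d_store_office)}
    → {at(store), locked(d_lab_kitchen), open(d_bay_store), open(d_lab_office), open(d_store_office)}

== RESULT ==
["at(store)", "locked(d_lab_kitchen)", "open(d_bay_store)", "open(d_lab_office)", "open(d_store_office)"]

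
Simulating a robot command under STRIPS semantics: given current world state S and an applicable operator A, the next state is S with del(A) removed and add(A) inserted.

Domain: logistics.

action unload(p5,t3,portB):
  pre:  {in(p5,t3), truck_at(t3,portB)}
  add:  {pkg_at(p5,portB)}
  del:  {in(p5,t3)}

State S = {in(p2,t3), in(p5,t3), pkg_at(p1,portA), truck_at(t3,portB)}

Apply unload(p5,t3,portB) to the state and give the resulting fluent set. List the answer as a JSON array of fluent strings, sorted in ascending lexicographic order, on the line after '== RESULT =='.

Compute (S \ del) ∪ add:
  pre ⊆ S: {in(p5,t3), truck_at(t3,portB)} ⊆ S  — applicable
  S \ del = {in(p2,t3), pkg_at(p1,portA), truck_at(t3,portB)}
  ∪ add   = {in(p2,t3), pkg_at(p1,portA), pkg_at(p5,portB), truck_at(t3,portB)}

== RESULT ==
["in(p2,t3)", "pkg_at(p1,portA)", "pkg_at(p5,portB)", "truck_at(t3,portB)"]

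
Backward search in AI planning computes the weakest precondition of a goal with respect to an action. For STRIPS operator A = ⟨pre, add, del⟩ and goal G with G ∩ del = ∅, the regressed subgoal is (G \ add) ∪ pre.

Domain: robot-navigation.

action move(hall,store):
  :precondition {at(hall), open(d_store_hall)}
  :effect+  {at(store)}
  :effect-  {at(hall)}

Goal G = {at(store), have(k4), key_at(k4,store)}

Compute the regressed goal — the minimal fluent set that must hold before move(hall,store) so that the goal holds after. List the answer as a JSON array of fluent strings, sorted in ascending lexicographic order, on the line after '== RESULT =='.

Compute (G \ add) ∪ pre:
  G ∩ del = {}  (empty — regression defined)
  G \ add = {at(store), have(k4), key_at(k4,store)} \ {at(store)} = {have(k4), key_at(k4,store)}
  ∪ pre   = {have(k4), key_at(k4,store)} ∪ {at(hall), open(d_store_hall)}
          = {at(hall), have(k4), key_at(k4,store), open(d_store_hall)}

== RESULT ==
["at(hall)", "have(k4)", "key_at(k4,store)", "open(d_store_hall)"]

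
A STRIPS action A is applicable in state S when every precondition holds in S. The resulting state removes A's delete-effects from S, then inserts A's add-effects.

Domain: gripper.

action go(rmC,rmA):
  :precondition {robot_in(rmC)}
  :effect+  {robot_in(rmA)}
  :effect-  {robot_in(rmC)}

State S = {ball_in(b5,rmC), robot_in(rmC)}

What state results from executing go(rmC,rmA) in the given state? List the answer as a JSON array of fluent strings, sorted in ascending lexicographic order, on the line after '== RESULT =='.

Progress:
  pre ⊆ S: {robot_in(rmC)} ⊆ S  — applicable
  S \ del = {ball_in(b5,rmC)}
  ∪ add   = {ball_in(b5,rmC), robot_in(rmA)}

== RESULT ==
["ball_in(b5,rmC)", "robot_in(rmA)"]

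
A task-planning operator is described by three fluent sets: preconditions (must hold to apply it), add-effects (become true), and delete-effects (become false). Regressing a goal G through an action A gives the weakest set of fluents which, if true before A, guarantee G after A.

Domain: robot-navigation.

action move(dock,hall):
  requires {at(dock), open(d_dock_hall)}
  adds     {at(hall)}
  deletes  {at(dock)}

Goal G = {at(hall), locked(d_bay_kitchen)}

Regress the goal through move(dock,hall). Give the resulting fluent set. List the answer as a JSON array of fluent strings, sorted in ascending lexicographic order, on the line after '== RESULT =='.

Compute (G \ add) ∪ pre:
  G ∩ del = {}  (empty — regression defined)
  G \ add = {at(hall), locked(d_bay_kitchen)} \ {at(hall)} = {locked(d_bay_kitchen)}
  ∪ pre   = {locked(d_bay_kitchen)} ∪ {at(dock), open(d_dock_hall)}
          = {at(dock), locked(d_bay_kitchen), open(d_dock_hall)}

== RESULT ==
["at(dock)", "locked(d_bay_kitchen)", "open(d_dock_hall)"]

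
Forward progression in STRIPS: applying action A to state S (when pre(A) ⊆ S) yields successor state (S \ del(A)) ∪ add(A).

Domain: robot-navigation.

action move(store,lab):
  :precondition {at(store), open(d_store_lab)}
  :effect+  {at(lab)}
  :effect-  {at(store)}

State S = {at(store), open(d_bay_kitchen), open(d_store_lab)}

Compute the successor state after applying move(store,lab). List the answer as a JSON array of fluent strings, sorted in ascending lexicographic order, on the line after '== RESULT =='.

Compute (S \ del) ∪ add:
  pre ⊆ S: {at(store), open(d_store_lab)} ⊆ S  — applicable
  S \ del = {open(d_bay_kitchen), open(d_store_lab)}
  ∪ add   = {at(lab), open(d_bay_kitchen), open(d_store_lab)}

== RESULT ==
["at(lab)", "open(d_bay_kitchen)", "open(d_store_lab)"]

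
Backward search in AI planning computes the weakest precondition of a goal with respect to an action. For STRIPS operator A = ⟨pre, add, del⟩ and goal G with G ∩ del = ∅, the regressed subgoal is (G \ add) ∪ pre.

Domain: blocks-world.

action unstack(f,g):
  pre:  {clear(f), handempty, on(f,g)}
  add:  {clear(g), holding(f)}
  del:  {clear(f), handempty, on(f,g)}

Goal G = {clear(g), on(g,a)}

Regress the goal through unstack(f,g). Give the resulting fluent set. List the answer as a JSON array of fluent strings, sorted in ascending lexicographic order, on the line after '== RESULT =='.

Compute (G \ add) ∪ pre:
  G ∩ del = {}  (empty — regression defined)
  G \ add = {clear(g), on(g,a)} \ {clear(g), holding(f)} = {on(g,a)}
  ∪ pre   = {on(g,a)} ∪ {clear(f), handempty, on(f,g)}
          = {clear(f), handempty, on(f,g), on(g,a)}

== RESULT ==
["clear(f)", "handempty", "on(f,g)", "on(g,a)"]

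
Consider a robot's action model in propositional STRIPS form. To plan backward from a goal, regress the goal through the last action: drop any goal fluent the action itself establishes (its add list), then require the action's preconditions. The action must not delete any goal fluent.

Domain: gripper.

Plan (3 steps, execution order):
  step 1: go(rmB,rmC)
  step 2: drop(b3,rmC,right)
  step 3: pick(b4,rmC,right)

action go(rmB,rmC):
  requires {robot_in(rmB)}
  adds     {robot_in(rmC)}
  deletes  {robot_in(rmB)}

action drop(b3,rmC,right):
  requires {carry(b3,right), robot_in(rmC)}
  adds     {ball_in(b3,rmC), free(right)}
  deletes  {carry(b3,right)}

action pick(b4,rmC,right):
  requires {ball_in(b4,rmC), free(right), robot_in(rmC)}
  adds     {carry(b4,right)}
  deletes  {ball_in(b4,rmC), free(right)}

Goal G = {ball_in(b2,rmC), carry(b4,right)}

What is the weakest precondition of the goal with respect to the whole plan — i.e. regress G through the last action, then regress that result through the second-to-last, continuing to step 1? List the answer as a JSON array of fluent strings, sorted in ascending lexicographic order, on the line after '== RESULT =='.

Work backward from the goal:
  through step 3 (pick(b4,rmC,right)): drop {carry(b4,right)}, keep {ball_in(b2,rmC)}, require {ball_in(b4,rmC), free(right), robot_in(rmC)}
    → {ball_in(b2,rmC), ball_in(b4,rmC), free(right), robot_in(rmC)}
  through step 2 (drop(b3,rmC,right)): drop {free(right)}, keep {ball_in(b2,rmC), ball_in(b4,rmC), robot_in(rmC)}, require {carry(b3,right), robot_in(rmC)}
    → {ball_in(b2,rmC), ball_in(b4,rmC), carry(b3,right), robot_in(rmC)}
  through step 1 (go(rmB,rmC)): drop {robot_in(rmC)}, keep {ball_in(b2,rmC), ball_in(b4,rmC), carry(b3,right)}, require {robot_in(rmB)}
    → {ball_in(b2,rmC), ball_in(b4,rmC), carry(b3,right), robot_in(rmB)}

== RESULT ==
["ball_in(b2,rmC)", "ball_in(b4,rmC)", "carry(b3,right)", "robot_in(rmB)"]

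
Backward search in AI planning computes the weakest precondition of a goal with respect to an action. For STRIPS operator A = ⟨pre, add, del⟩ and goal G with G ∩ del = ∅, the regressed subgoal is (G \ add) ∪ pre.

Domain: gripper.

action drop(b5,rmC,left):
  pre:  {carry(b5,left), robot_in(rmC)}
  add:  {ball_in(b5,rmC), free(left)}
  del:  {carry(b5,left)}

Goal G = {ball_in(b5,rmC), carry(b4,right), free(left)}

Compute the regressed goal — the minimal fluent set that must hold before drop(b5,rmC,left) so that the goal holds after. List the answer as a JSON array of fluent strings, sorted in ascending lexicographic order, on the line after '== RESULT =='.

Compute (G \ add) ∪ pre:
  G ∩ del = {}  (empty — regression defined)
  G \ add = {ball_in(b5,rmC), carry(b4,right), free(left)} \ {ball_in(b5,rmC), free(left)} = {carry(b4,right)}
  ∪ pre   = {carry(b4,right)} ∪ {carry(b5,left), robot_in(rmC)}
          = {carry(b4,right), carry(b5,left), robot_in(rmC)}

== RESULT ==
["carry(b4,right)", "carry(b5,left)", "robot_in(rmC)"]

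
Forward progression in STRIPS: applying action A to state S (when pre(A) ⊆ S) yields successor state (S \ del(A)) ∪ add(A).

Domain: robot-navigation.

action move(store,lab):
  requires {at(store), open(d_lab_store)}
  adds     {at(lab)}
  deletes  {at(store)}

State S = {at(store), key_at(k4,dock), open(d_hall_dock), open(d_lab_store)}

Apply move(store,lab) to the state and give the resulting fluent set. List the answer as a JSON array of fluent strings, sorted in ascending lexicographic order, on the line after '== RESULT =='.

Progress:
  pre ⊆ S: {at(store), open(d_lab_store)} ⊆ S  — applicable
  S \ del = {key_at(k4,dock), open(d_hall_dock), open(d_lab_store)}
  ∪ add   = {at(lab), key_at(k4,dock), open(d_hall_dock), open(d_lab_store)}

== RESULT ==
["at(lab)", "key_at(k4,dock)", "open(d_hall_dock)", "open(d_lab_store)"]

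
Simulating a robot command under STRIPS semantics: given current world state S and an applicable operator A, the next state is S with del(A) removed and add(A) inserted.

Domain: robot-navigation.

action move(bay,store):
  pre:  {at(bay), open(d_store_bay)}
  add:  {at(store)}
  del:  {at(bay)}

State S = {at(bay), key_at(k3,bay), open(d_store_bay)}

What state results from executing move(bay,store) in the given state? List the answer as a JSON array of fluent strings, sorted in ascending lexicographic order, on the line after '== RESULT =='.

Progress:
  pre ⊆ S: {at(bay), open(d_store_bay)} ⊆ S  — applicable
  S \ del = {key_at(k3,bay), open(d_store_bay)}
  ∪ add   = {at(store), key_at(k3,bay), open(d_store_bay)}

== RESULT ==
["at(store)", "key_at(k3,bay)", "open(d_store_bay)"]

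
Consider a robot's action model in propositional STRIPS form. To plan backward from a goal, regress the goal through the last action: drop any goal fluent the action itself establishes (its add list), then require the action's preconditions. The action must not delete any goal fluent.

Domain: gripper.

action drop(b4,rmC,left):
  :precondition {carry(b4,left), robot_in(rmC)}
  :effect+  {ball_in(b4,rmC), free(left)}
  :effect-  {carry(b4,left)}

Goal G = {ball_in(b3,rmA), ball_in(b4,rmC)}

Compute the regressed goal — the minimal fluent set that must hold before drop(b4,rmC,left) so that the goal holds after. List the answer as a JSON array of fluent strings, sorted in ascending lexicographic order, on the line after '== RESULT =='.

Regress:
  G ∩ del = {}  (empty — regression defined)
  G \ add = {ball_in(b3,rmA), ball_in(b4,rmC)} \ {ball_in(b4,rmC), free(left)} = {ball_in(b3,rmA)}
  ∪ pre   = {ball_in(b3,rmA)} ∪ {carry(b4,left), robot_in(rmC)}
          = {ball_in(b3,rmA), carry(b4,left), robot_in(rmC)}

== RESULT ==
["ball_in(b3,rmA)", "carry(b4,left)", "robot_in(rmC)"]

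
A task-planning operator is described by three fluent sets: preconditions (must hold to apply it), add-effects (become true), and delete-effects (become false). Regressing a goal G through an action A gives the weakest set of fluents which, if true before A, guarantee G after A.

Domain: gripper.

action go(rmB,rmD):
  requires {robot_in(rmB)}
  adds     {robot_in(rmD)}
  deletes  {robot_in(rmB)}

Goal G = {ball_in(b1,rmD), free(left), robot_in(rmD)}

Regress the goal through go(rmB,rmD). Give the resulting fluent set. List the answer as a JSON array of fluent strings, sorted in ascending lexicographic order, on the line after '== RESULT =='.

Compute (G \ add) ∪ pre:
  G ∩ del = {}  (empty — regression defined)
  G \ add = {ball_in(b1,rmD), free(left), robot_in(rmD)} \ {robot_in(rmD)} = {ball_in(b1,rmD), free(left)}
  ∪ pre   = {ball_in(b1,rmD), free(left)} ∪ {robot_in(rmB)}
          = {ball_in(b1,rmD), free(left), robot_in(rmB)}

== RESULT ==
["ball_in(b1,rmD)", "free(left)", "robot_in(rmB)"]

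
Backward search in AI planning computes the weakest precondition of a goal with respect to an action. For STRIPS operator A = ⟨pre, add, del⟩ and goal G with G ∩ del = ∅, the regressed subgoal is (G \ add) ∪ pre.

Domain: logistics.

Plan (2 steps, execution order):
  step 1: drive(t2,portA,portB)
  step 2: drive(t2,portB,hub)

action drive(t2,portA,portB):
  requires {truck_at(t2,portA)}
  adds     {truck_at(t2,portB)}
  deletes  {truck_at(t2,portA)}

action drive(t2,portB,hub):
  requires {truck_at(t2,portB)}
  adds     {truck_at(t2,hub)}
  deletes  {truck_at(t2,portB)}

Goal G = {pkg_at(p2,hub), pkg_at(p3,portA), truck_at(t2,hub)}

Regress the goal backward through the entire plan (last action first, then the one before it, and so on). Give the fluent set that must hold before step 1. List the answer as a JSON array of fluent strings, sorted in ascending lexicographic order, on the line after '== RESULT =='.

Regress step by step:
  through step 2 (drive(t2,portB,hub)): drop {truck_at(t2,hub)}, keep {pkg_at(p2,hub), pkg_at(p3,portA)}, require {truck_at(t2,portB)}
    → {pkg_at(p2,hub), pkg_at(p3,portA), truck_at(t2,portB)}
  through step 1 (drive(t2,portA,portB)): drop {truck_at(t2,portB)}, keep {pkg_at(p2,hub), pkg_at(p3,portA)}, require {truck_at(t2,portA)}
    → {pkg_at(p2,hub), pkg_at(p3,portA), truck_at(t2,portA)}

== RESULT ==
["pkg_at(p2,hub)", "pkg_at(p3,portA)", "truck_at(t2,portA)"]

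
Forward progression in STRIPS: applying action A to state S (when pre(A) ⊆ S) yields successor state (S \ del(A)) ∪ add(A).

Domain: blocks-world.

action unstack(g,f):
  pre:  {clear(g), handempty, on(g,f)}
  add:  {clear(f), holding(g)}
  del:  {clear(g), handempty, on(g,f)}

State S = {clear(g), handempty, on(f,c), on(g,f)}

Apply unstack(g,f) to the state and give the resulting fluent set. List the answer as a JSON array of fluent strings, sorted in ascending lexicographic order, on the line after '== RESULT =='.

Compute (S \ del) ∪ add:
  pre ⊆ S: {clear(g), handempty, on(g,f)} ⊆ S  — applicable
  S \ del = {on(f,c)}
  ∪ add   = {clear(f), holding(g), on(f,c)}

== RESULT ==
["clear(f)", "holding(g)", "on(f,c)"]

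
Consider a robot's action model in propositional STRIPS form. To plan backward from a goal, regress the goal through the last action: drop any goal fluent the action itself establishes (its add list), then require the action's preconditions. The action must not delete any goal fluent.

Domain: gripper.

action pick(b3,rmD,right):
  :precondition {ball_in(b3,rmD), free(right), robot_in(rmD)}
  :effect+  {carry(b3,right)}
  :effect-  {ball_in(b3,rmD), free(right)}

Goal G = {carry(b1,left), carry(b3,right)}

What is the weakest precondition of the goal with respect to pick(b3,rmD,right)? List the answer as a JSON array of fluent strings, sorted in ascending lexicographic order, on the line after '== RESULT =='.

Regress:
  G ∩ del = {}  (empty — regression defined)
  G \ add = {carry(b1,left), carry(b3,right)} \ {carry(b3,right)} = {carry(b1,left)}
  ∪ pre   = {carry(b1,left)} ∪ {ball_in(b3,rmD), free(right), robot_in(rmD)}
          = {ball_in(b3,rmD), carry(b1,left), free(right), robot_in(rmD)}

== RESULT ==
["ball_in(b3,rmD)", "carry(b1,left)", "free(right)", "robot_in(rmD)"]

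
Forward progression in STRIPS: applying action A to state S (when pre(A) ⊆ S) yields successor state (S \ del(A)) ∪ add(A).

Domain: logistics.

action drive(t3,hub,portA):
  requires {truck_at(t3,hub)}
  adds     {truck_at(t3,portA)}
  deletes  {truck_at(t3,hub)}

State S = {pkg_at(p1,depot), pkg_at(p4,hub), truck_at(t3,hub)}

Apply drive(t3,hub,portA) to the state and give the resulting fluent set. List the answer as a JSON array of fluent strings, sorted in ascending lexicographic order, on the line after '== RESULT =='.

Compute (S \ del) ∪ add:
  pre ⊆ S: {truck_at(t3,hub)} ⊆ S  — applicable
  S \ del = {pkg_at(p1,depot), pkg_at(p4,hub)}
  ∪ add   = {pkg_at(p1,depot), pkg_at(p4,hub), truck_at(t3,portA)}

== RESULT ==
["pkg_at(p1,depot)", "pkg_at(p4,hub)", "truck_at(t3,portA)"]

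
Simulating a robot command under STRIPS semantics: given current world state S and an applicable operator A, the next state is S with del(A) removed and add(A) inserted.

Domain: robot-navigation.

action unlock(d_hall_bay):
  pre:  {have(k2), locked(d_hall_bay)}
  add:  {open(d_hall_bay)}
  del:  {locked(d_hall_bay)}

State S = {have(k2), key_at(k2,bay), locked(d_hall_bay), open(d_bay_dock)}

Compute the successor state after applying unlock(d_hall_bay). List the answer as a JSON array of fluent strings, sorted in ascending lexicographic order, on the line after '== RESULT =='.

Progress:
  pre ⊆ S: {have(k2), locked(d_hall_bay)} ⊆ S  — applicable
  S \ del = {have(k2), key_at(k2,bay), open(d_bay_dock)}
  ∪ add   = {have(k2), key_at(k2,bay), open(d_bay_dock), open(d_hall_bay)}

== RESULT ==
["have(k2)", "key_at(k2,bay)", "open(d_bay_dock)", "open(d_hall_bay)"]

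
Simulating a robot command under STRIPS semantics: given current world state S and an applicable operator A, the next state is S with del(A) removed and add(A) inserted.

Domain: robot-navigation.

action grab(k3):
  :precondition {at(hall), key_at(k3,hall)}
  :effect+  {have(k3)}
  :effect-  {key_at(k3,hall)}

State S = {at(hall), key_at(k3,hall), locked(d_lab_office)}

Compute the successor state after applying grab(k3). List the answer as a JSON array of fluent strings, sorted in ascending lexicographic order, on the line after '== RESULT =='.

Compute (S \ del) ∪ add:
  pre ⊆ S: {at(hall), key_at(k3,hall)} ⊆ S  — applicable
  S \ del = {at(hall), locked(d_lab_office)}
  ∪ add   = {at(hall), have(k3), locked(d_lab_office)}

== RESULT ==
["at(hall)", "have(k3)", "locked(d_lab_office)"]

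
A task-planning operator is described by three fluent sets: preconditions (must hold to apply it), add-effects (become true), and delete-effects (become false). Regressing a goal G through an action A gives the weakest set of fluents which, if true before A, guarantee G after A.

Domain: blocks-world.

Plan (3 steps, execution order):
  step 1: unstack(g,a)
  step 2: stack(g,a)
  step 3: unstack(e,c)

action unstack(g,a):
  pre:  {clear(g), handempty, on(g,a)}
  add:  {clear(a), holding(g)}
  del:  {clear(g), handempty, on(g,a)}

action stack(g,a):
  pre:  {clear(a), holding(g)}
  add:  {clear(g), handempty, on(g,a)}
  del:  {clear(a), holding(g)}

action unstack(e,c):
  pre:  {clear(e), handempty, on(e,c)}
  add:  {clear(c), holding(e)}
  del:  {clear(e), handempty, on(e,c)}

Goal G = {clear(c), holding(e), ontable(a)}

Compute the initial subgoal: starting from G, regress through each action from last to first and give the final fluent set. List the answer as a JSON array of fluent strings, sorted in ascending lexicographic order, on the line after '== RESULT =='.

Work backward from the goal:
  through step 3 (unstack(e,c)): drop {clear(c), holding(e)}, keep {ontable(a)}, require {clear(e), handempty, on(e,c)}
    → {clear(e), handempty, on(e,c), ontable(a)}
  through step 2 (stack(g,a)): drop {handempty}, keep {clear(e), on(e,c), ontable(a)}, require {clear(a), holding(g)}
    → {clear(a), clear(e), holding(g), on(e,c), ontable(a)}
  through step 1 (unstack(g,a)): drop {clear(a), holding(g)}, keep {clear(e), on(e,c), ontable(a)}, require {clear(g), handempty, on(g,a)}
    → {clear(e), clear(g), handempty, on(e,c), on(g,a), ontable(a)}

== RESULT ==
["clear(e)", "clear(g)", "handempty", "on(e,c)", "on(g,a)", "ontable(a)"]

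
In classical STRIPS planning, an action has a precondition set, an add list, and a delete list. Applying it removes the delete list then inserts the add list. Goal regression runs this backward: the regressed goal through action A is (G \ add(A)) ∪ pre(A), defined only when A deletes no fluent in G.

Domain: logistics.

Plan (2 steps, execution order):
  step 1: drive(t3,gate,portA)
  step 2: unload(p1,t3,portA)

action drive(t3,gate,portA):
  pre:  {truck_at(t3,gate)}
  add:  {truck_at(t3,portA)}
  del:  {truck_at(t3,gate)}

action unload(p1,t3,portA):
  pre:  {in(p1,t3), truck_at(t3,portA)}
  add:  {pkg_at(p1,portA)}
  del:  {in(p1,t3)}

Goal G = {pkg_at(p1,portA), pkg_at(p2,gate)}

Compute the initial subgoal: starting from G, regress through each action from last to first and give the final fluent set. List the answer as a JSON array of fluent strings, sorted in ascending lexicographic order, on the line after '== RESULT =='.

Regress step by step:
  through step 2 (unload(p1,t3,portA)): drop {pkg_at(p1,portA)}, keep {pkg_at(p2,gate)}, require {in(p1,t3), truck_at(t3,portA)}
    → {in(p1,t3), pkg_at(p2,gate), truck_at(t3,portA)}
  through step 1 (drive(t3,gate,portA)): drop {truck_at(t3,portA)}, keep {in(p1,t3), pkg_at(p2,gate)}, require {truck_at(t3,gate)}
    → {in(p1,t3), pkg_at(p2,gate), truck_at(t3,gate)}

== RESULT ==
["in(p1,t3)", "pkg_at(p2,gate)", "truck_at(t3,gate)"]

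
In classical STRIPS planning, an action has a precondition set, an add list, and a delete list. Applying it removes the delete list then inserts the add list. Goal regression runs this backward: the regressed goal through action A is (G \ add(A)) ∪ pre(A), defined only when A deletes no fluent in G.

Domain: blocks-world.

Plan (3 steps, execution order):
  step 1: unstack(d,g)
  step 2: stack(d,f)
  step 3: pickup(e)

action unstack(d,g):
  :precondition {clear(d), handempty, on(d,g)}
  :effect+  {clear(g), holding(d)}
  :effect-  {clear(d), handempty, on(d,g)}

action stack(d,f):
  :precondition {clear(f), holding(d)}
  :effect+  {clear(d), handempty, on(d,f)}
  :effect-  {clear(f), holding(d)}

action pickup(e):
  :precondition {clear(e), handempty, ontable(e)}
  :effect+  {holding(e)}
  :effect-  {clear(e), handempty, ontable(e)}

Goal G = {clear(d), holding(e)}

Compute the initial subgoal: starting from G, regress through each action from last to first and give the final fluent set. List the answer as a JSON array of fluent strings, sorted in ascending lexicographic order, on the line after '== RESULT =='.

Work backward from the goal:
  through step 3 (pickup(e)): drop {holding(e)}, keep {clear(d)}, require {clear(e), handempty, ontable(e)}
    → {clear(d), clear(e), handempty, ontable(e)}
  through step 2 (stack(d,f)): drop {clear(d), handempty}, keep {clear(e), ontable(e)}, require {clear(f), holding(d)}
    → {clear(e), clear(f), holding(d), ontable(e)}
  through step 1 (unstack(d,g)): drop {holding(d)}, keep {clear(e), clear(f), ontable(e)}, require {clear(d), handempty, on(d,g)}
    → {clear(d), clear(e), clear(f), handempty, on(d,g), ontable(e)}

== RESULT ==
["clear(d)", "clear(e)", "clear(f)", "handempty", "on(d,g)", "ontable(e)"]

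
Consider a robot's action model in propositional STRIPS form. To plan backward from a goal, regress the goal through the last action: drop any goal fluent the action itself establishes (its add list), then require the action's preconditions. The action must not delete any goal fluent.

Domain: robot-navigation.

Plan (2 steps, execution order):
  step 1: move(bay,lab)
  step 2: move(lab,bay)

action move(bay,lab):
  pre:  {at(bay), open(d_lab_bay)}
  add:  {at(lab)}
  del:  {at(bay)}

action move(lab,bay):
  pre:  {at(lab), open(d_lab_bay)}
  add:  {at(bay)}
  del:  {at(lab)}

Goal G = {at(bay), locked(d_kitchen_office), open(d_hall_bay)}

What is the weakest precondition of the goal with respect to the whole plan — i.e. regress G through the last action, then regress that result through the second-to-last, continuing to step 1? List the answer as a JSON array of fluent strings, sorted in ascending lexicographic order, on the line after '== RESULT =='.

Work backward from the goal:
  through step 2 (move(lab,bay)): drop {at(bay)}, keep {locked(d_kitchen_office), open(d_hall_bay)}, require {at(lab), open(d_lab_bay)}
    → {at(lab), locked(d_kitchen_office), open(d_hall_bay), open(d_lab_bay)}
  through step 1 (move(bay,lab)): drop {at(lab)}, keep {locked(d_kitchen_office), open(d_hall_bay), open(d_lab_bay)}, require {at(bay), open(d_lab_bay)}
    → {at(bay), locked(d_kitchen_office), open(d_hall_bay), open(d_lab_bay)}

== RESULT ==
["at(bay)", "locked(d_kitchen_office)", "open(d_hall_bay)", "open(d_lab_bay)"]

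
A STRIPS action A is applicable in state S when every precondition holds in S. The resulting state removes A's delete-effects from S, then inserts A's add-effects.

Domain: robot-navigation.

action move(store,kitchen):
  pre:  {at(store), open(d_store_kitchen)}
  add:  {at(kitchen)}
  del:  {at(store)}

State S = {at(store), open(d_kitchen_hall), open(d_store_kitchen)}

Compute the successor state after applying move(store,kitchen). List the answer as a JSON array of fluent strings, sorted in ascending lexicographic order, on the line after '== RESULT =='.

Progress:
  pre ⊆ S: {at(store), open(d_store_kitchen)} ⊆ S  — applicable
  S \ del = {open(d_kitchen_hall), open(d_store_kitchen)}
  ∪ add   = {at(kitchen), open(d_kitchen_hall), open(d_store_kitchen)}

== RESULT ==
["at(kitchen)", "open(d_kitchen_hall)", "open(d_store_kitchen)"]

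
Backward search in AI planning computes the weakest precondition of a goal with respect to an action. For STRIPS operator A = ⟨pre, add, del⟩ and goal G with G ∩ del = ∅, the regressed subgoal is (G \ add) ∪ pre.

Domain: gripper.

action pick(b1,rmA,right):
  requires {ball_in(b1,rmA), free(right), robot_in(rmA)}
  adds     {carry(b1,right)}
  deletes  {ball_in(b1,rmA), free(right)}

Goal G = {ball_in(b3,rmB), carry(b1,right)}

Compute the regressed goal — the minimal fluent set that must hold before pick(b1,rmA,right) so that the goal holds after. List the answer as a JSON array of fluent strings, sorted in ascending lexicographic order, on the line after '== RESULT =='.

Regress:
  G ∩ del = {}  (empty — regression defined)
  G \ add = {ball_in(b3,rmB), carry(b1,right)} \ {carry(b1,right)} = {ball_in(b3,rmB)}
  ∪ pre   = {ball_in(b3,rmB)} ∪ {ball_in(b1,rmA), free(right), robot_in(rmA)}
          = {ball_in(b1,rmA), ball_in(b3,rmB), free(right), robot_in(rmA)}

== RESULT ==
["ball_in(b1,rmA)", "ball_in(b3,rmB)", "free(right)", "robot_in(rmA)"]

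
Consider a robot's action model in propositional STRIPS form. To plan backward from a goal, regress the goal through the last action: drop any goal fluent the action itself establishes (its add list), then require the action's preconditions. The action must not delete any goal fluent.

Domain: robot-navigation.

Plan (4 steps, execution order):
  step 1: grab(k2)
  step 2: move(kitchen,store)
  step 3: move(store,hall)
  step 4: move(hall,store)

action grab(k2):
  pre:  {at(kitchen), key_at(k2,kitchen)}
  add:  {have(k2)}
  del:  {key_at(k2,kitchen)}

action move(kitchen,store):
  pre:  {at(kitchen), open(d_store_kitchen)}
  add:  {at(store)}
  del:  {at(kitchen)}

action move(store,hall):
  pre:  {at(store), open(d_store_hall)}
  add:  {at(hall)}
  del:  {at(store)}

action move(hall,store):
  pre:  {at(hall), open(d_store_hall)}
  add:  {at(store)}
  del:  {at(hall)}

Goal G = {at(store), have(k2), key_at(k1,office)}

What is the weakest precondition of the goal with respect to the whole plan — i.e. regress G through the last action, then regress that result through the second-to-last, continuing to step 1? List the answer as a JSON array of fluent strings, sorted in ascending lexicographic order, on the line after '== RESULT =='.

Work backward from the goal:
  through step 4 (move(hall,store)): drop {at(store)}, keep {have(k2), key_at(k1,office)}, require {at(hall), open(d_store_hall)}
    → {at(hall), have(k2), key_at(k1,office), open(d_store_hall)}
  through step 3 (move(store,hall)): drop {at(hall)}, keep {have(k2), key_at(k1,office), open(d_store_hall)}, require {at(store), open(d_store_hall)}
    → {at(store), have(k2), key_at(k1,office), open(d_store_hall)}
  through step 2 (move(kitchen,store)): drop {at(store)}, keep {have(k2), key_at(k1,office), open(d_store_hall)}, require {at(kitchen), open(d_store_kitchen)}
    → {at(kitchen), have(k2), key_at(k1,office), open(d_store_hall), open(d_store_kitchen)}
  through step 1 (grab(k2)): drop {have(k2)}, keep {at(kitchen), key_at(k1,office), open(d_store_hall), open(d_store_kitchen)}, require {at(kitchen), key_at(k2,kitchen)}
    → {at(kitchen), key_at(k1,office), key_at(k2,kitchen), open(d_store_hall), open(d_store_kitchen)}

== RESULT ==
["at(kitchen)", "key_at(k1,office)", "key_at(k2,kitchen)", "open(d_store_hall)", "open(d_store_kitchen)"]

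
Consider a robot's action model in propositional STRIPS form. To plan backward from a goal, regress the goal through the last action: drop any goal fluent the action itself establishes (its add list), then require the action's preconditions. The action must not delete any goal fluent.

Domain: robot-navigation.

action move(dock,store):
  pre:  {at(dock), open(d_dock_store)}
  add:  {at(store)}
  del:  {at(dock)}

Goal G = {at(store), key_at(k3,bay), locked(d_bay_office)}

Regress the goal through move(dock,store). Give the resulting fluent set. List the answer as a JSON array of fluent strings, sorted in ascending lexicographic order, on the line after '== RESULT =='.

Compute (G \ add) ∪ pre:
  G ∩ del = {}  (empty — regression defined)
  G \ add = {at(store), key_at(k3,bay), locked(d_bay_office)} \ {at(store)} = {key_at(k3,bay), locked(d_bay_office)}
  ∪ pre   = {key_at(k3,bay), locked(d_bay_office)} ∪ {at(dock), open(d_dock_store)}
          = {at(dock), key_at(k3,bay), locked(d_bay_office), open(d_dock_store)}

== RESULT ==
["at(dock)", "key_at(k3,bay)", "locked(d_bay_office)", "open(d_dock_store)"]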